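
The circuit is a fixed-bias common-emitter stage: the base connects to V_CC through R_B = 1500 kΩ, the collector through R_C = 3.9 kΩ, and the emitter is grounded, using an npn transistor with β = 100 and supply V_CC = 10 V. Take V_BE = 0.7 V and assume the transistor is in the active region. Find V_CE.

Base loop: V_CC = I_B·R_B + V_BE, so I_B = (10 − 0.7)/1500 kΩ = 0.0062 mA.
In the active region I_C = β·I_B = 100 × 0.0062 = 0.62 mA.
Collector loop: V_CE = V_CC − I_C·R_C = 10 − 0.62×3.9 = 7.58 V.
Since V_CE = 7.58 V > V_CE(sat) ≈ 0.2 V, the transistor is in the active region as assumed.

V_CE ≈ 7.6 V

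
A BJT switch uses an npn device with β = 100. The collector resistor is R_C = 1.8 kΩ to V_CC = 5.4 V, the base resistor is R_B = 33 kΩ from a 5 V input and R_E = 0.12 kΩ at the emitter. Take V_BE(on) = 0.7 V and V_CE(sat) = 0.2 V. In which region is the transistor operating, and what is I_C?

Assume active: I_B = (5 − 0.7)/(33 + 101×0.12) = 0.0953 mA, I_C = β·I_B = 9.53 mA.
Then V_CE = 5.4 − 9.53×1.8 − 9.63×0.12 = -12.9 V < 0.2 V — the active assumption fails.
Re-solve with V_CE = 0.2 V. KCL at the emitter: V_E/R_E = (V_BB−0.7−V_E)/R_B + (V_CC−0.2−V_E)/R_C, giving V_E = 0.339 V.
I_C = (V_CC − 0.2 − V_E)/R_C = (5.2 − 0.339)/1.8 = 2.7 mA.
Check: I_B = (4.3 − 0.339)/33 = 0.12 mA, and β·I_B = 12 mA > I_C, confirming saturation.

saturation; I_C ≈ 2.7 mA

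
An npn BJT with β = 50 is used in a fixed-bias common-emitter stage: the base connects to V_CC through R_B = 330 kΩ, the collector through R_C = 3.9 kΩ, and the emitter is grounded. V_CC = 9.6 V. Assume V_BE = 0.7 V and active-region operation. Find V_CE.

V_CE ≈ 4.3 V

Base loop: V_CC = I_B·R_B + V_BE, so I_B = (9.6 − 0.7)/330 kΩ = 0.027 mA.
In the active region I_C = β·I_B = 50 × 0.027 = 1.35 mA.
Collector loop: V_CE = V_CC − I_C·R_C = 9.6 − 1.35×3.9 = 4.34 V.
Since V_CE = 4.34 V > V_CE(sat) ≈ 0.2 V, the transistor is in the active region as assumed.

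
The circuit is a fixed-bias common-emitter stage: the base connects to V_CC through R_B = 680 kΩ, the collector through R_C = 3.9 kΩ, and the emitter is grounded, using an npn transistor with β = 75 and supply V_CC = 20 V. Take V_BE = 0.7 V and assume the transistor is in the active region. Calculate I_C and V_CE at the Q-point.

Base loop: V_CC = I_B·R_B + V_BE, so I_B = (20 − 0.7)/680 kΩ = 0.0284 mA.
In the active region I_C = β·I_B = 75 × 0.0284 = 2.13 mA.
Collector loop: V_CE = V_CC − I_C·R_C = 20 − 2.13×3.9 = 11.7 V.
Since V_CE = 11.7 V > V_CE(sat) ≈ 0.2 V, the transistor is in the active region as assumed.

I_C ≈ 2.1 mA, V_CE ≈ 12 V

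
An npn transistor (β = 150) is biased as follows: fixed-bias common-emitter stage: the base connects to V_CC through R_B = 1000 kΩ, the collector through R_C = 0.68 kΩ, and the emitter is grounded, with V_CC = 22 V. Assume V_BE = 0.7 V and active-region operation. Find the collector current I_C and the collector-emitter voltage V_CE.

Base loop: V_CC = I_B·R_B + V_BE, so I_B = (22 − 0.7)/1000 kΩ = 0.0213 mA.
In the active region I_C = β·I_B = 150 × 0.0213 = 3.19 mA.
Collector loop: V_CE = V_CC − I_C·R_C = 22 − 3.19×0.68 = 19.8 V.
Since V_CE = 19.8 V > V_CE(sat) ≈ 0.2 V, the transistor is in the active region as assumed.

I_C ≈ 3.2 mA, V_CE ≈ 20 V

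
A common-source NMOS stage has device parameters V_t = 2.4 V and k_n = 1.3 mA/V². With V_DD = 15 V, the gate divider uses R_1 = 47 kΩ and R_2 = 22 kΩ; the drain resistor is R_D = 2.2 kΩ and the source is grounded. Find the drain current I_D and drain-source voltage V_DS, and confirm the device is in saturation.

V_G = V_DD·R_2/(R_1+R_2) = 15×22/69 = 4.78 V. With the source grounded, V_GS = V_G = 4.78 V.
Assume saturation: I_D = (k_n/2)(V_GS − V_t)² = (1.3/2)×(4.78 − 2.4)² = 0.65×2.38² = 3.69 mA.
V_DS = V_DD − I_D·R_D = 15 − 3.69×2.2 = 6.88 V.
Saturation requires V_DS ≥ V_GS − V_t = 2.38 V; 6.88 ≥ 2.38 ✓.

I_D ≈ 3.7 mA, V_DS ≈ 6.9 V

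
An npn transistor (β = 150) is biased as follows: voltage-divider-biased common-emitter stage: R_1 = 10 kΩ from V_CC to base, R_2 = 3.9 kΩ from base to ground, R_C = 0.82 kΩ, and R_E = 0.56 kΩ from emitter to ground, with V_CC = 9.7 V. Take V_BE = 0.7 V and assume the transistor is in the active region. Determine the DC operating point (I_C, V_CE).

Thevenize the base divider: V_Th = V_CC·R_2/(R_1+R_2) = 9.7×3.9/13.9 = 2.72 V, R_Th = R_1‖R_2 = 2.81 kΩ.
Base-emitter loop: V_Th = I_B·R_Th + V_BE + (β+1)I_B·R_E, so I_B = (2.72 − 0.7) / (2.81 + 151×0.56) = 0.0231 mA.
I_C = β·I_B = 150×0.0231 = 3.47 mA, and I_E = (β+1)I_B = 3.49 mA.
V_CE = V_CC − I_C·R_C − I_E·R_E = 9.7 − 3.47×0.82 − 3.49×0.56 = 4.9 V.
V_CE = 4.9 V > 0.2 V confirms active-region operation.

I_C ≈ 3.5 mA, V_CE ≈ 4.9 V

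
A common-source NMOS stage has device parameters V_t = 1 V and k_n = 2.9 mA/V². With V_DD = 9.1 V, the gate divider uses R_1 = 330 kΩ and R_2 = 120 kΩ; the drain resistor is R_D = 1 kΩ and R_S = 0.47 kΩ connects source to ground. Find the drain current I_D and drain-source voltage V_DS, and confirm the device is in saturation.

V_G = V_DD·R_2/(R_1+R_2) = 9.1×120/450 = 2.43 V.
Assume saturation: I_D = (k_n/2)(V_GS − V_t)² with V_GS = V_G − I_D·R_S = 2.43 − 0.47·I_D.
Substituting gives 0.32·I_D² − 2.94·I_D + 2.95 = 0, with roots I_D = 1.14 or 8.05 mA.
The root I_D = 8.05 mA gives V_GS = -1.36 V ≤ V_t, so take I_D = 1.14 mA.
Then V_GS = 1.89 V and V_DS = V_DD − I_D(R_D+R_S) = 9.1 − 1.14×1.47 = 7.42 V.
Saturation requires V_DS ≥ V_GS − V_t = 0.889 V; 7.42 ≥ 0.889 ✓.

I_D ≈ 1.1 mA, V_DS ≈ 7.4 V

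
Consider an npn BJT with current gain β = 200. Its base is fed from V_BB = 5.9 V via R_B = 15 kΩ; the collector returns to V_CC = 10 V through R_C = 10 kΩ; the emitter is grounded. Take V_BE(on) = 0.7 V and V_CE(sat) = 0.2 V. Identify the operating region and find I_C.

Assume active: I_B = (5.9 − 0.7)/15 = 0.347 mA, giving I_C = β·I_B = 69.3 mA.
But then V_CE = 10 − 69.3×10 = -683 V < V_CE(sat) = 0.2 V — impossible in the active region.
So the transistor is saturated. With V_CE = 0.2 V, I_C = (V_CC − 0.2)/R_C = 9.8/10 = 0.98 mA.
Check: β·I_B = 69.3 mA > I_C = 0.98 mA, confirming saturation.

saturation; I_C ≈ 0.98 mA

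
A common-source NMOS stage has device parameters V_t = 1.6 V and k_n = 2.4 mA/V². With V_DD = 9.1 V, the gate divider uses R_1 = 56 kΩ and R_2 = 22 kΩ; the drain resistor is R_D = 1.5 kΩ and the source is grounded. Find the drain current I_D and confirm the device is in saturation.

I_D ≈ 1.1 mA

V_G = V_DD·R_2/(R_1+R_2) = 9.1×22/78 = 2.57 V. With the source grounded, V_GS = V_G = 2.57 V.
Assume saturation: I_D = (k_n/2)(V_GS − V_t)² = (2.4/2)×(2.57 − 1.6)² = 1.2×0.967² = 1.12 mA.
V_DS = V_DD − I_D·R_D = 9.1 − 1.12×1.5 = 7.42 V.
Saturation requires V_DS ≥ V_GS − V_t = 0.967 V; 7.42 ≥ 0.967 ✓.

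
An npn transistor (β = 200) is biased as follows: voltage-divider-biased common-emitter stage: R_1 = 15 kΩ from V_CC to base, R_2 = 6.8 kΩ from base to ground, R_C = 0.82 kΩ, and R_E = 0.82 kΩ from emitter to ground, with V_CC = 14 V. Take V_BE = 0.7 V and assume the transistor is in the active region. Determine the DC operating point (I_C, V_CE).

Thevenize the base divider: V_Th = V_CC·R_2/(R_1+R_2) = 14×6.8/21.8 = 4.37 V, R_Th = R_1‖R_2 = 4.68 kΩ.
Base-emitter loop: V_Th = I_B·R_Th + V_BE + (β+1)I_B·R_E, so I_B = (4.37 − 0.7) / (4.68 + 201×0.82) = 0.0216 mA.
I_C = β·I_B = 200×0.0216 = 4.33 mA, and I_E = (β+1)I_B = 4.35 mA.
V_CE = V_CC − I_C·R_C − I_E·R_E = 14 − 4.33×0.82 − 4.35×0.82 = 6.89 V.
V_CE = 6.89 V > 0.2 V confirms active-region operation.

I_C ≈ 4.3 mA, V_CE ≈ 6.9 V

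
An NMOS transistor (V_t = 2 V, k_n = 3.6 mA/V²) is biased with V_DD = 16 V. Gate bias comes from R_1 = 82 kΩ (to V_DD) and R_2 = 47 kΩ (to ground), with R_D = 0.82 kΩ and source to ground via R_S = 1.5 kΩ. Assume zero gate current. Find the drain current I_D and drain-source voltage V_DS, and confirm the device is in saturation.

I_D ≈ 1.9 mA, V_DS ≈ 12 V

V_G = V_DD·R_2/(R_1+R_2) = 16×47/129 = 5.83 V.
Assume saturation: I_D = (k_n/2)(V_GS − V_t)² with V_GS = V_G − I_D·R_S = 5.83 − 1.5·I_D.
Substituting gives 4.05·I_D² − 21.7·I_D + 26.4 = 0, with roots I_D = 1.87 or 3.48 mA.
The root I_D = 3.48 mA gives V_GS = 0.61 V ≤ V_t, so take I_D = 1.87 mA.
Then V_GS = 3.02 V and V_DS = V_DD − I_D(R_D+R_S) = 16 − 1.87×2.32 = 11.7 V.
Saturation requires V_DS ≥ V_GS − V_t = 1.02 V; 11.7 ≥ 1.02 ✓.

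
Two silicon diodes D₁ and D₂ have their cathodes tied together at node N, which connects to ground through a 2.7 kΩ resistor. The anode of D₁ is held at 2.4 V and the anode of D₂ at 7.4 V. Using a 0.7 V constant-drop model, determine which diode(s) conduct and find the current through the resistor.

Assume both conduct. Then node N would need to be at both 2.4−0.7 = 1.7 V and 7.4−0.7 = 6.7 V, which is impossible.
Assume only D₂ conducts: V_N = 7.4 − 0.7 = 6.7 V, so I_R = 6.7/2.7 = 2.48 mA.
Check D₁: its anode-to-cathode voltage is 2.4 − 6.7 = -4.3 V < 0.7 V, so it is off. The assumption is consistent.

Only D₂ conducts; I_R ≈ 2.5 mA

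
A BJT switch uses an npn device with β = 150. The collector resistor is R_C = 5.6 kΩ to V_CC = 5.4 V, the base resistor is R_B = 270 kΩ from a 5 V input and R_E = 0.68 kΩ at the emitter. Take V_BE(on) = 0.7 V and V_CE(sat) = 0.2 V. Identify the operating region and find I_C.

saturation; I_C ≈ 0.83 mA

Assume active: I_B = (5 − 0.7)/(270 + 151×0.68) = 0.0115 mA, I_C = β·I_B = 1.73 mA.
Then V_CE = 5.4 − 1.73×5.6 − 1.74×0.68 = -5.48 V < 0.2 V — the active assumption fails.
Re-solve with V_CE = 0.2 V. KCL at the emitter: V_E/R_E = (V_BB−0.7−V_E)/R_B + (V_CC−0.2−V_E)/R_C, giving V_E = 0.571 V.
I_C = (V_CC − 0.2 − V_E)/R_C = (5.2 − 0.571)/5.6 = 0.827 mA.
Check: I_B = (4.3 − 0.571)/270 = 0.0138 mA, and β·I_B = 2.07 mA > I_C, confirming saturation.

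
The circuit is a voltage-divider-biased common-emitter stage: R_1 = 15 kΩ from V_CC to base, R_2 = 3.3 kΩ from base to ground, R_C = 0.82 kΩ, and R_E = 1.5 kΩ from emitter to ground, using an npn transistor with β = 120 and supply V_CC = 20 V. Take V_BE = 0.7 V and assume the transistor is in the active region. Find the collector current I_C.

Thevenize the base divider: V_Th = V_CC·R_2/(R_1+R_2) = 20×3.3/18.3 = 3.61 V, R_Th = R_1‖R_2 = 2.7 kΩ.
Base-emitter loop: V_Th = I_B·R_Th + V_BE + (β+1)I_B·R_E, so I_B = (3.61 − 0.7) / (2.7 + 121×1.5) = 0.0158 mA.
I_C = β·I_B = 120×0.0158 = 1.89 mA, and I_E = (β+1)I_B = 1.91 mA.
V_CE = V_CC − I_C·R_C − I_E·R_E = 20 − 1.89×0.82 − 1.91×1.5 = 15.6 V.
V_CE = 15.6 V > 0.2 V confirms active-region operation.

I_C ≈ 1.9 mA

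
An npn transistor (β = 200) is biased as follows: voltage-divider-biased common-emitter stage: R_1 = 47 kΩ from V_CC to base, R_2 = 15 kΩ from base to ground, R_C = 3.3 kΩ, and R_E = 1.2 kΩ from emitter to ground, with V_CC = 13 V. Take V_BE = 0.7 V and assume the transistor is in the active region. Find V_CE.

Thevenize the base divider: V_Th = V_CC·R_2/(R_1+R_2) = 13×15/62 = 3.15 V, R_Th = R_1‖R_2 = 11.4 kΩ.
Base-emitter loop: V_Th = I_B·R_Th + V_BE + (β+1)I_B·R_E, so I_B = (3.15 − 0.7) / (11.4 + 201×1.2) = 0.00968 mA.
I_C = β·I_B = 200×0.00968 = 1.94 mA, and I_E = (β+1)I_B = 1.95 mA.
V_CE = V_CC − I_C·R_C − I_E·R_E = 13 − 1.94×3.3 − 1.95×1.2 = 4.28 V.
V_CE = 4.28 V > 0.2 V confirms active-region operation.

V_CE ≈ 4.3 V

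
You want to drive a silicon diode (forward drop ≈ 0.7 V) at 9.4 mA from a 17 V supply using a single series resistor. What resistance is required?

The resistor drops V_S − V_D = 17 − 0.7 = 16.3 V at 9.4 mA.
R = 16.3 V / 9.4 mA = 1.73 kΩ.

R ≈ 1.7 kΩ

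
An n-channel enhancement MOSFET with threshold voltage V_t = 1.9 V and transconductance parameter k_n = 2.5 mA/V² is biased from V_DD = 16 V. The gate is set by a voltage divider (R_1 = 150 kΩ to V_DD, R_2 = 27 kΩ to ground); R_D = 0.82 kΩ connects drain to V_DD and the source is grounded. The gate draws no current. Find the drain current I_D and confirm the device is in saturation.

V_G = V_DD·R_2/(R_1+R_2) = 16×27/177 = 2.44 V. With the source grounded, V_GS = V_G = 2.44 V.
Assume saturation: I_D = (k_n/2)(V_GS − V_t)² = (2.5/2)×(2.44 − 1.9)² = 1.25×0.541² = 0.365 mA.
V_DS = V_DD − I_D·R_D = 16 − 0.365×0.82 = 15.7 V.
Saturation requires V_DS ≥ V_GS − V_t = 0.541 V; 15.7 ≥ 0.541 ✓.

I_D ≈ 0.37 mA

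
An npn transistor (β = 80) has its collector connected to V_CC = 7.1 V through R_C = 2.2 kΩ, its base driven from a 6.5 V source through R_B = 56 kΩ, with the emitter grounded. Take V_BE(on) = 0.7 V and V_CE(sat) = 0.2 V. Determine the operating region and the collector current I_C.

saturation; I_C ≈ 3.1 mA

Assume active: I_B = (6.5 − 0.7)/56 = 0.104 mA, giving I_C = β·I_B = 8.29 mA.
But then V_CE = 7.1 − 8.29×2.2 = -11.1 V < V_CE(sat) = 0.2 V — impossible in the active region.
So the transistor is saturated. With V_CE = 0.2 V, I_C = (V_CC − 0.2)/R_C = 6.9/2.2 = 3.14 mA.
Check: β·I_B = 8.29 mA > I_C = 3.14 mA, confirming saturation.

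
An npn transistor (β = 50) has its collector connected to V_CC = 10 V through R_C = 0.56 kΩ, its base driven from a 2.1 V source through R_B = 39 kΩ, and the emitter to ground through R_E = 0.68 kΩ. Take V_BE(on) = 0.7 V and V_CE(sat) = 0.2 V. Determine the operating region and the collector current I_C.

active; I_C ≈ 0.95 mA

Assume active. Base-emitter loop: I_B = (V_BB − V_BE)/(R_B + (β+1)R_E) = (2.1 − 0.7)/(39 + 51×0.68) = 0.019 mA.
I_C = β·I_B = 50×0.019 = 0.95 mA.
V_CE = V_CC − I_C·R_C − I_E·R_E = 10 − 0.95×0.56 − 0.969×0.68 = 8.81 V > V_CE(sat), so the active-region assumption holds.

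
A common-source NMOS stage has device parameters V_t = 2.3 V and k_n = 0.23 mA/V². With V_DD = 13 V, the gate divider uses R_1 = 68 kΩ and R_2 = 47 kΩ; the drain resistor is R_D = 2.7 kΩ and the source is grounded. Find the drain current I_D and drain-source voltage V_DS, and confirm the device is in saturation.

V_G = V_DD·R_2/(R_1+R_2) = 13×47/115 = 5.31 V. With the source grounded, V_GS = V_G = 5.31 V.
Assume saturation: I_D = (k_n/2)(V_GS − V_t)² = (0.23/2)×(5.31 − 2.3)² = 0.115×3.01² = 1.04 mA.
V_DS = V_DD − I_D·R_D = 13 − 1.04×2.7 = 10.2 V.
Saturation requires V_DS ≥ V_GS − V_t = 3.01 V; 10.2 ≥ 3.01 ✓.

I_D ≈ 1 mA, V_DS ≈ 10 V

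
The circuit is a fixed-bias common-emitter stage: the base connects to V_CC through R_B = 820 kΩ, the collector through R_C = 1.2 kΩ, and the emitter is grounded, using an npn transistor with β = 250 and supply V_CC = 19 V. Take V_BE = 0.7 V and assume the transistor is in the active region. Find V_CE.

V_CE ≈ 12 V

Base loop: V_CC = I_B·R_B + V_BE, so I_B = (19 − 0.7)/820 kΩ = 0.0223 mA.
In the active region I_C = β·I_B = 250 × 0.0223 = 5.58 mA.
Collector loop: V_CE = V_CC − I_C·R_C = 19 − 5.58×1.2 = 12.3 V.
Since V_CE = 12.3 V > V_CE(sat) ≈ 0.2 V, the transistor is in the active region as assumed.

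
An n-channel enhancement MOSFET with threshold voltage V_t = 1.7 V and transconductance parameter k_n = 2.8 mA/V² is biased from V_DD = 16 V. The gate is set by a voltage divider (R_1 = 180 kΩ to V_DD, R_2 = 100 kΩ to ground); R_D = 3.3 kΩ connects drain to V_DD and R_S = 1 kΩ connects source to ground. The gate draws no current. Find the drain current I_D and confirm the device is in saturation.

I_D ≈ 2.6 mA

V_G = V_DD·R_2/(R_1+R_2) = 16×100/280 = 5.71 V.
Assume saturation: I_D = (k_n/2)(V_GS − V_t)² with V_GS = V_G − I_D·R_S = 5.71 − 1·I_D.
Substituting gives 1.4·I_D² − 12.2·I_D + 22.6 = 0, with roots I_D = 2.64 or 6.1 mA.
The root I_D = 6.1 mA gives V_GS = -0.388 V ≤ V_t, so take I_D = 2.64 mA.
Then V_GS = 3.07 V and V_DS = V_DD − I_D(R_D+R_S) = 16 − 2.64×4.3 = 4.64 V.
Saturation requires V_DS ≥ V_GS − V_t = 1.37 V; 4.64 ≥ 1.37 ✓.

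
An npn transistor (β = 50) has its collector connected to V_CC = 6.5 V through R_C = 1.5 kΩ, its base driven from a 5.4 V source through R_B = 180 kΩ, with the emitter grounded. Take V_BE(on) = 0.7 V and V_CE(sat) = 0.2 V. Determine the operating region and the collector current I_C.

active; I_C ≈ 1.3 mA

Assume active. Base-emitter loop: I_B = (V_BB − V_BE)/R_B = (5.4 − 0.7)/180 = 0.0261 mA.
I_C = β·I_B = 50×0.0261 = 1.31 mA.
V_CE = V_CC − I_C·R_C = 6.5 − 1.31×1.5 = 4.54 V > V_CE(sat), so the active-region assumption holds.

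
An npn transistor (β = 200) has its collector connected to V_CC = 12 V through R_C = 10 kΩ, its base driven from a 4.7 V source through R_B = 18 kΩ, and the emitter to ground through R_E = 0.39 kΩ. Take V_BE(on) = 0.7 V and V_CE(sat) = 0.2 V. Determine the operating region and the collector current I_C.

saturation; I_C ≈ 1.1 mA

Assume active: I_B = (4.7 − 0.7)/(18 + 201×0.39) = 0.0415 mA, I_C = β·I_B = 8.3 mA.
Then V_CE = 12 − 8.3×10 − 8.34×0.39 = -74.2 V < 0.2 V — the active assumption fails.
Re-solve with V_CE = 0.2 V. KCL at the emitter: V_E/R_E = (V_BB−0.7−V_E)/R_B + (V_CC−0.2−V_E)/R_C, giving V_E = 0.516 V.
I_C = (V_CC − 0.2 − V_E)/R_C = (11.8 − 0.516)/10 = 1.13 mA.
Check: I_B = (4 − 0.516)/18 = 0.194 mA, and β·I_B = 38.7 mA > I_C, confirming saturation.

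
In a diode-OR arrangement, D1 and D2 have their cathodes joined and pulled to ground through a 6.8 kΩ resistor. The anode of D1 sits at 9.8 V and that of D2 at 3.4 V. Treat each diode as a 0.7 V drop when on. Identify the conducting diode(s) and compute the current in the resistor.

Only D1 conducts; I_R ≈ 1.3 mA

Assume both conduct. Then node N would need to be at both 9.8−0.7 = 9.1 V and 3.4−0.7 = 2.7 V, which is impossible.
Assume only D1 conducts: V_N = 9.8 − 0.7 = 9.1 V, so I_R = 9.1/6.8 = 1.34 mA.
Check D2: its anode-to-cathode voltage is 3.4 − 9.1 = -5.7 V < 0.7 V, so it is off. The assumption is consistent.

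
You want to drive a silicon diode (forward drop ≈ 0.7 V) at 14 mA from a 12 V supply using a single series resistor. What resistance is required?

R ≈ 0.81 kΩ

The resistor drops V_S − V_D = 12 − 0.7 = 11.3 V at 14 mA.
R = 11.3 V / 14 mA = 0.807 kΩ.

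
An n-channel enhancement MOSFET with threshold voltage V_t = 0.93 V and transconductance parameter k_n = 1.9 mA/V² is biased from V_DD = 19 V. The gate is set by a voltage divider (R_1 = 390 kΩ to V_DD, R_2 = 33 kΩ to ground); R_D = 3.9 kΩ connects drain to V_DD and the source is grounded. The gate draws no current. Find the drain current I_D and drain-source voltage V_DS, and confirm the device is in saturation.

V_G = V_DD·R_2/(R_1+R_2) = 19×33/423 = 1.48 V. With the source grounded, V_GS = V_G = 1.48 V.
Assume saturation: I_D = (k_n/2)(V_GS − V_t)² = (1.9/2)×(1.48 − 0.93)² = 0.95×0.552² = 0.29 mA.
V_DS = V_DD − I_D·R_D = 19 − 0.29×3.9 = 17.9 V.
Saturation requires V_DS ≥ V_GS − V_t = 0.552 V; 17.9 ≥ 0.552 ✓.

I_D ≈ 0.29 mA, V_DS ≈ 18 V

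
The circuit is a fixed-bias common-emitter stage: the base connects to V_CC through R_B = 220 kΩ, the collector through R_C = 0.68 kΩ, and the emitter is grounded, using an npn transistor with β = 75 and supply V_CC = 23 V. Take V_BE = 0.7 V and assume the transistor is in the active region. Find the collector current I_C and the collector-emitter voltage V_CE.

Base loop: V_CC = I_B·R_B + V_BE, so I_B = (23 − 0.7)/220 kΩ = 0.101 mA.
In the active region I_C = β·I_B = 75 × 0.101 = 7.6 mA.
Collector loop: V_CE = V_CC − I_C·R_C = 23 − 7.6×0.68 = 17.8 V.
Since V_CE = 17.8 V > V_CE(sat) ≈ 0.2 V, the transistor is in the active region as assumed.

I_C ≈ 7.6 mA, V_CE ≈ 18 V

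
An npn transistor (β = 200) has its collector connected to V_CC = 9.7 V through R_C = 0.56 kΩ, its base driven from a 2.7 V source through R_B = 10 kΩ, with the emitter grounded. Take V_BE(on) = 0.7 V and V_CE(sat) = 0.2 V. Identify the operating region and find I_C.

saturation; I_C ≈ 17 mA

Assume active: I_B = (2.7 − 0.7)/10 = 0.2 mA, giving I_C = β·I_B = 40 mA.
But then V_CE = 9.7 − 40×0.56 = -12.7 V < V_CE(sat) = 0.2 V — impossible in the active region.
So the transistor is saturated. With V_CE = 0.2 V, I_C = (V_CC − 0.2)/R_C = 9.5/0.56 = 17 mA.
Check: β·I_B = 40 mA > I_C = 17 mA, confirming saturation.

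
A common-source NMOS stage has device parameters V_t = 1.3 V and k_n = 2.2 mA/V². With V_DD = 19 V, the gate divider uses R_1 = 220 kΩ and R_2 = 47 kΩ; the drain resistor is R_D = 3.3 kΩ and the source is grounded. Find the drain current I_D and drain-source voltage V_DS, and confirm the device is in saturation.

V_G = V_DD·R_2/(R_1+R_2) = 19×47/267 = 3.34 V. With the source grounded, V_GS = V_G = 3.34 V.
Assume saturation: I_D = (k_n/2)(V_GS − V_t)² = (2.2/2)×(3.34 − 1.3)² = 1.1×2.04² = 4.6 mA.
V_DS = V_DD − I_D·R_D = 19 − 4.6×3.3 = 3.83 V.
Saturation requires V_DS ≥ V_GS − V_t = 2.04 V; 3.83 ≥ 2.04 ✓.

I_D ≈ 4.6 mA, V_DS ≈ 3.8 V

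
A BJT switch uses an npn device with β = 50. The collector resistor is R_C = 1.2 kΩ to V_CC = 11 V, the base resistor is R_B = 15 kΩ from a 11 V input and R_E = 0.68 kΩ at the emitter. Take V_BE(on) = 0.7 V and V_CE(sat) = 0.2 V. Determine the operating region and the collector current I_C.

saturation; I_C ≈ 5.6 mA

Assume active: I_B = (11 − 0.7)/(15 + 51×0.68) = 0.207 mA, I_C = β·I_B = 10.4 mA.
Then V_CE = 11 − 10.4×1.2 − 10.6×0.68 = -8.63 V < 0.2 V — the active assumption fails.
Re-solve with V_CE = 0.2 V. KCL at the emitter: V_E/R_E = (V_BB−0.7−V_E)/R_B + (V_CC−0.2−V_E)/R_C, giving V_E = 4.09 V.
I_C = (V_CC − 0.2 − V_E)/R_C = (10.8 − 4.09)/1.2 = 5.59 mA.
Check: I_B = (10.3 − 4.09)/15 = 0.414 mA, and β·I_B = 20.7 mA > I_C, confirming saturation.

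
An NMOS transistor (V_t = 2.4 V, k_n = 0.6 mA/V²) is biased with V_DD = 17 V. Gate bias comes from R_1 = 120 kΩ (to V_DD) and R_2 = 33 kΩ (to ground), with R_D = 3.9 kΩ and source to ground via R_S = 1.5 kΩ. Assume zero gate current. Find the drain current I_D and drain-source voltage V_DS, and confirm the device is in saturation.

I_D ≈ 0.24 mA, V_DS ≈ 16 V

V_G = V_DD·R_2/(R_1+R_2) = 17×33/153 = 3.67 V.
Assume saturation: I_D = (k_n/2)(V_GS − V_t)² with V_GS = V_G − I_D·R_S = 3.67 − 1.5·I_D.
Substituting gives 0.675·I_D² − 2.14·I_D + 0.481 = 0, with roots I_D = 0.244 or 2.93 mA.
The root I_D = 2.93 mA gives V_GS = -0.723 V ≤ V_t, so take I_D = 0.244 mA.
Then V_GS = 3.3 V and V_DS = V_DD − I_D(R_D+R_S) = 17 − 0.244×5.4 = 15.7 V.
Saturation requires V_DS ≥ V_GS − V_t = 0.901 V; 15.7 ≥ 0.901 ✓.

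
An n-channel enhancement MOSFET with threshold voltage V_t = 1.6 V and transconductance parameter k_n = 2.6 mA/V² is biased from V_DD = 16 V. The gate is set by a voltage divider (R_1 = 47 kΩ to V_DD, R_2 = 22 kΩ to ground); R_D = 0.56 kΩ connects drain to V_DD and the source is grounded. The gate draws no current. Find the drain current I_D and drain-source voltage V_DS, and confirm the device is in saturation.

V_G = V_DD·R_2/(R_1+R_2) = 16×22/69 = 5.1 V. With the source grounded, V_GS = V_G = 5.1 V.
Assume saturation: I_D = (k_n/2)(V_GS − V_t)² = (2.6/2)×(5.1 − 1.6)² = 1.3×3.5² = 15.9 mA.
V_DS = V_DD − I_D·R_D = 16 − 15.9×0.56 = 7.07 V.
Saturation requires V_DS ≥ V_GS − V_t = 3.5 V; 7.07 ≥ 3.5 ✓.

I_D ≈ 16 mA, V_DS ≈ 7.1 V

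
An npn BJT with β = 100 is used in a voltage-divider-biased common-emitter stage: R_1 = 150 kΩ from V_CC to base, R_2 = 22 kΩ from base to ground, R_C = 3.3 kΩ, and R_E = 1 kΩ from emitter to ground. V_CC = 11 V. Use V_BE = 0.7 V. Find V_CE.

V_CE ≈ 8.5 V

Thevenize the base divider: V_Th = V_CC·R_2/(R_1+R_2) = 11×22/172 = 1.41 V, R_Th = R_1‖R_2 = 19.2 kΩ.
Base-emitter loop: V_Th = I_B·R_Th + V_BE + (β+1)I_B·R_E, so I_B = (1.41 − 0.7) / (19.2 + 101×1) = 0.00588 mA.
I_C = β·I_B = 100×0.00588 = 0.588 mA, and I_E = (β+1)I_B = 0.594 mA.
V_CE = V_CC − I_C·R_C − I_E·R_E = 11 − 0.588×3.3 − 0.594×1 = 8.46 V.
V_CE = 8.46 V > 0.2 V confirms active-region operation.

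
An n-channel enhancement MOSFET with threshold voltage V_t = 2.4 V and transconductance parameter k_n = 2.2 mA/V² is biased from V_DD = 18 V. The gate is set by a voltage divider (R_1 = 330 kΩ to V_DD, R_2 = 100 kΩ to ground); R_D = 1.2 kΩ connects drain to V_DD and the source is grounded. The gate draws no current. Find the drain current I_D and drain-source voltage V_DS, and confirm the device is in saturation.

V_G = V_DD·R_2/(R_1+R_2) = 18×100/430 = 4.19 V. With the source grounded, V_GS = V_G = 4.19 V.
Assume saturation: I_D = (k_n/2)(V_GS − V_t)² = (2.2/2)×(4.19 − 2.4)² = 1.1×1.79² = 3.51 mA.
V_DS = V_DD − I_D·R_D = 18 − 3.51×1.2 = 13.8 V.
Saturation requires V_DS ≥ V_GS − V_t = 1.79 V; 13.8 ≥ 1.79 ✓.

I_D ≈ 3.5 mA, V_DS ≈ 14 V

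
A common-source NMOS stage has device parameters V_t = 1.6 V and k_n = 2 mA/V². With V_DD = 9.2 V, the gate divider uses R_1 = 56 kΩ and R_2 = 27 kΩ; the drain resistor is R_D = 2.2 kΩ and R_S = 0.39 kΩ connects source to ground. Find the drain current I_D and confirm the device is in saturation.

V_G = V_DD·R_2/(R_1+R_2) = 9.2×27/83 = 2.99 V.
Assume saturation: I_D = (k_n/2)(V_GS − V_t)² with V_GS = V_G − I_D·R_S = 2.99 − 0.39·I_D.
Substituting gives 0.152·I_D² − 2.09·I_D + 1.94 = 0, with roots I_D = 1 or 12.7 mA.
The root I_D = 12.7 mA gives V_GS = -1.97 V ≤ V_t, so take I_D = 1 mA.
Then V_GS = 2.6 V and V_DS = V_DD − I_D(R_D+R_S) = 9.2 − 1×2.59 = 6.6 V.
Saturation requires V_DS ≥ V_GS − V_t = 1 V; 6.6 ≥ 1 ✓.

I_D ≈ 1 mA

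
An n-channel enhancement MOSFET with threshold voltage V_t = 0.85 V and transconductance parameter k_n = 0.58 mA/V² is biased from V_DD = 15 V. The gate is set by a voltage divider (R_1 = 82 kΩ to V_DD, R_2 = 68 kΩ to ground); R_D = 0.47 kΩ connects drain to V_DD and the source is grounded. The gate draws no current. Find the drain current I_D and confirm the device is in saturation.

V_G = V_DD·R_2/(R_1+R_2) = 15×68/150 = 6.8 V. With the source grounded, V_GS = V_G = 6.8 V.
Assume saturation: I_D = (k_n/2)(V_GS − V_t)² = (0.58/2)×(6.8 − 0.85)² = 0.29×5.95² = 10.3 mA.
V_DS = V_DD − I_D·R_D = 15 − 10.3×0.47 = 10.2 V.
Saturation requires V_DS ≥ V_GS − V_t = 5.95 V; 10.2 ≥ 5.95 ✓.

I_D ≈ 10 mA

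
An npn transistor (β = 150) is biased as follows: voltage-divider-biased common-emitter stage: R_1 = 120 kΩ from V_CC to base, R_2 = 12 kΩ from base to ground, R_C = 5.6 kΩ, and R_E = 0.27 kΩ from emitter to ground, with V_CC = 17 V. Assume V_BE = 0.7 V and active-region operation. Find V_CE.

V_CE ≈ 2.6 V

Thevenize the base divider: V_Th = V_CC·R_2/(R_1+R_2) = 17×12/132 = 1.55 V, R_Th = R_1‖R_2 = 10.9 kΩ.
Base-emitter loop: V_Th = I_B·R_Th + V_BE + (β+1)I_B·R_E, so I_B = (1.55 − 0.7) / (10.9 + 151×0.27) = 0.0164 mA.
I_C = β·I_B = 150×0.0164 = 2.45 mA, and I_E = (β+1)I_B = 2.47 mA.
V_CE = V_CC − I_C·R_C − I_E·R_E = 17 − 2.45×5.6 − 2.47×0.27 = 2.59 V.
V_CE = 2.59 V > 0.2 V confirms active-region operation.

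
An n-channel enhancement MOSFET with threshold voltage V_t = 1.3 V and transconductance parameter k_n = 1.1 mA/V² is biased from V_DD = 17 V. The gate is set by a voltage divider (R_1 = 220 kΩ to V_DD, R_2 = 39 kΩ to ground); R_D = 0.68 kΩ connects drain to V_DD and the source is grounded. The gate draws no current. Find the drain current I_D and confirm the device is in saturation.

I_D ≈ 0.87 mA

V_G = V_DD·R_2/(R_1+R_2) = 17×39/259 = 2.56 V. With the source grounded, V_GS = V_G = 2.56 V.
Assume saturation: I_D = (k_n/2)(V_GS − V_t)² = (1.1/2)×(2.56 − 1.3)² = 0.55×1.26² = 0.873 mA.
V_DS = V_DD − I_D·R_D = 17 − 0.873×0.68 = 16.4 V.
Saturation requires V_DS ≥ V_GS − V_t = 1.26 V; 16.4 ≥ 1.26 ✓.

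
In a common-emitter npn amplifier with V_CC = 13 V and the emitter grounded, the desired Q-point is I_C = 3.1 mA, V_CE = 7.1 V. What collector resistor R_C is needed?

Collector loop: V_CC = I_C·R_C + V_CE.
R_C = (V_CC − V_CE)/I_C = (13 − 7.1)/3.1 = 1.9 kΩ.

R_C ≈ 1.9 kΩ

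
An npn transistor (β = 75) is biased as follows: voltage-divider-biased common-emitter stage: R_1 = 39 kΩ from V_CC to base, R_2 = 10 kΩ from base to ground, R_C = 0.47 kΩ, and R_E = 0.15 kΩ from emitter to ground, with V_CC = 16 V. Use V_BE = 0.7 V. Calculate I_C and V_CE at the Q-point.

Thevenize the base divider: V_Th = V_CC·R_2/(R_1+R_2) = 16×10/49 = 3.27 V, R_Th = R_1‖R_2 = 7.96 kΩ.
Base-emitter loop: V_Th = I_B·R_Th + V_BE + (β+1)I_B·R_E, so I_B = (3.27 − 0.7) / (7.96 + 76×0.15) = 0.133 mA.
I_C = β·I_B = 75×0.133 = 9.94 mA, and I_E = (β+1)I_B = 10.1 mA.
V_CE = V_CC − I_C·R_C − I_E·R_E = 16 − 9.94×0.47 − 10.1×0.15 = 9.82 V.
V_CE = 9.82 V > 0.2 V confirms active-region operation.

I_C ≈ 9.9 mA, V_CE ≈ 9.8 V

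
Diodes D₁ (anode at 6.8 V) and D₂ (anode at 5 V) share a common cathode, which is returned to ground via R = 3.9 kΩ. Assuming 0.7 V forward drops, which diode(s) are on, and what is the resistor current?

Only D₁ conducts; I_R ≈ 1.6 mA

Assume both conduct. Then node N would need to be at both 6.8−0.7 = 6.1 V and 5−0.7 = 4.3 V, which is impossible.
Assume only D₁ conducts: V_N = 6.8 − 0.7 = 6.1 V, so I_R = 6.1/3.9 = 1.56 mA.
Check D₂: its anode-to-cathode voltage is 5 − 6.1 = -1.1 V < 0.7 V, so it is off. The assumption is consistent.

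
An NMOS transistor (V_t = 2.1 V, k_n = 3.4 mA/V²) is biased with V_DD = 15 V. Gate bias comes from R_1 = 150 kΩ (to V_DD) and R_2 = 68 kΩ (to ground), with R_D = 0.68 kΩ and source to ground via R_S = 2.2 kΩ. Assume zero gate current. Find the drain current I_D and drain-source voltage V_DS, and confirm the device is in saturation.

V_G = V_DD·R_2/(R_1+R_2) = 15×68/218 = 4.68 V.
Assume saturation: I_D = (k_n/2)(V_GS − V_t)² with V_GS = V_G − I_D·R_S = 4.68 − 2.2·I_D.
Substituting gives 8.23·I_D² − 20.3·I_D + 11.3 = 0, with roots I_D = 0.851 or 1.62 mA.
The root I_D = 1.62 mA gives V_GS = 1.13 V ≤ V_t, so take I_D = 0.851 mA.
Then V_GS = 2.81 V and V_DS = V_DD − I_D(R_D+R_S) = 15 − 0.851×2.88 = 12.6 V.
Saturation requires V_DS ≥ V_GS − V_t = 0.707 V; 12.6 ≥ 0.707 ✓.

I_D ≈ 0.85 mA, V_DS ≈ 13 V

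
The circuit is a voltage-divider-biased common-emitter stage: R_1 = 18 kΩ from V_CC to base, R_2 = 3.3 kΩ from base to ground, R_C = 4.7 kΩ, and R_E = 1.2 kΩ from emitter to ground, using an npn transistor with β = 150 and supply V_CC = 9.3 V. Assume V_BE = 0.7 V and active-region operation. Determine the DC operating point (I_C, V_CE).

I_C ≈ 0.6 mA, V_CE ≈ 5.7 V

Thevenize the base divider: V_Th = V_CC·R_2/(R_1+R_2) = 9.3×3.3/21.3 = 1.44 V, R_Th = R_1‖R_2 = 2.79 kΩ.
Base-emitter loop: V_Th = I_B·R_Th + V_BE + (β+1)I_B·R_E, so I_B = (1.44 − 0.7) / (2.79 + 151×1.2) = 0.00403 mA.
I_C = β·I_B = 150×0.00403 = 0.604 mA, and I_E = (β+1)I_B = 0.608 mA.
V_CE = V_CC − I_C·R_C − I_E·R_E = 9.3 − 0.604×4.7 − 0.608×1.2 = 5.73 V.
V_CE = 5.73 V > 0.2 V confirms active-region operation.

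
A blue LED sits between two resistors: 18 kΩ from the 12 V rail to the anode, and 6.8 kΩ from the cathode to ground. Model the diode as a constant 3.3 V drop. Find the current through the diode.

The two resistors are in series with the diode, so KVL gives 12 = I·18 + 3.3 + I·6.8.
I = (12 − 3.3) / (18 + 6.8) kΩ = 8.7 / 24.8 = 0.351 mA.

I ≈ 0.35 mA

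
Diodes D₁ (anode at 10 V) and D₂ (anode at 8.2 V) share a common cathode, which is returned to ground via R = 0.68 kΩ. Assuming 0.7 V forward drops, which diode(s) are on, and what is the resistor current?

Assume both conduct. Then node N would need to be at both 10−0.7 = 9.3 V and 8.2−0.7 = 7.5 V, which is impossible.
Assume only D₁ conducts: V_N = 10 − 0.7 = 9.3 V, so I_R = 9.3/0.68 = 13.7 mA.
Check D₂: its anode-to-cathode voltage is 8.2 − 9.3 = -1.1 V < 0.7 V, so it is off. The assumption is consistent.

Only D₁ conducts; I_R ≈ 14 mA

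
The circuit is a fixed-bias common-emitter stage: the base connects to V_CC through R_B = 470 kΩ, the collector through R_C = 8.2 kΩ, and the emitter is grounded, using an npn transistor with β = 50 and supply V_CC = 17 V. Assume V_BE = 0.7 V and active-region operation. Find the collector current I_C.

Base loop: V_CC = I_B·R_B + V_BE, so I_B = (17 − 0.7)/470 kΩ = 0.0347 mA.
In the active region I_C = β·I_B = 50 × 0.0347 = 1.73 mA.
Collector loop: V_CE = V_CC − I_C·R_C = 17 − 1.73×8.2 = 2.78 V.
Since V_CE = 2.78 V > V_CE(sat) ≈ 0.2 V, the transistor is in the active region as assumed.

I_C ≈ 1.7 mA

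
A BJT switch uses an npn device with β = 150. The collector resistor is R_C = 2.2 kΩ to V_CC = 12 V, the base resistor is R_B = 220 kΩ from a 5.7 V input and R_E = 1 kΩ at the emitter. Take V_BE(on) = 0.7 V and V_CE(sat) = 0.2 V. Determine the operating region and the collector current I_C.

Assume active. Base-emitter loop: I_B = (V_BB − V_BE)/(R_B + (β+1)R_E) = (5.7 − 0.7)/(220 + 151×1) = 0.0135 mA.
I_C = β·I_B = 150×0.0135 = 2.02 mA.
V_CE = V_CC − I_C·R_C − I_E·R_E = 12 − 2.02×2.2 − 2.04×1 = 5.52 V > V_CE(sat), so the active-region assumption holds.

active; I_C ≈ 2 mA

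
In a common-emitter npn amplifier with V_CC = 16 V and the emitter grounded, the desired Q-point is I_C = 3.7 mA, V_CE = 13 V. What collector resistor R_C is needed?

R_C ≈ 0.81 kΩ

Collector loop: V_CC = I_C·R_C + V_CE.
R_C = (V_CC − V_CE)/I_C = (16 − 13)/3.7 = 0.811 kΩ.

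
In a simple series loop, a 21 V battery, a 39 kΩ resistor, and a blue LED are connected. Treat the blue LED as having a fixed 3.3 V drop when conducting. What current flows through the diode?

KVL around the loop: 21 = V_D + I·R = 3.3 + I × 39 kΩ.
So I = (21 − 3.3) / 39 kΩ = 17.7 / 39 = 0.454 mA.

I ≈ 0.45 mA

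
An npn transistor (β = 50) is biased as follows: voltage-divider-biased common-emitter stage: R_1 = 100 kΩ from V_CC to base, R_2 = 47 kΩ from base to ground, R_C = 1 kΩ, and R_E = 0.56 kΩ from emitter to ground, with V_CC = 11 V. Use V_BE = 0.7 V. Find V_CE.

Thevenize the base divider: V_Th = V_CC·R_2/(R_1+R_2) = 11×47/147 = 3.52 V, R_Th = R_1‖R_2 = 32 kΩ.
Base-emitter loop: V_Th = I_B·R_Th + V_BE + (β+1)I_B·R_E, so I_B = (3.52 − 0.7) / (32 + 51×0.56) = 0.0465 mA.
I_C = β·I_B = 50×0.0465 = 2.33 mA, and I_E = (β+1)I_B = 2.37 mA.
V_CE = V_CC − I_C·R_C − I_E·R_E = 11 − 2.33×1 − 2.37×0.56 = 7.34 V.
V_CE = 7.34 V > 0.2 V confirms active-region operation.

V_CE ≈ 7.3 V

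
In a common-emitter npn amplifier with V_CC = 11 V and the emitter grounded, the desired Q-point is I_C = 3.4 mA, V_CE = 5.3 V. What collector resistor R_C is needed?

Collector loop: V_CC = I_C·R_C + V_CE.
R_C = (V_CC − V_CE)/I_C = (11 − 5.3)/3.4 = 1.68 kΩ.

R_C ≈ 1.7 kΩ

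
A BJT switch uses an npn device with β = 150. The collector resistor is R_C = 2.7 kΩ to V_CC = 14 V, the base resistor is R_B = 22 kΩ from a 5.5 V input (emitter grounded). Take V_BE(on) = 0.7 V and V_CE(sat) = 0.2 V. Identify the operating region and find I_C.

Assume active: I_B = (5.5 − 0.7)/22 = 0.218 mA, giving I_C = β·I_B = 32.7 mA.
But then V_CE = 14 − 32.7×2.7 = -74.4 V < V_CE(sat) = 0.2 V — impossible in the active region.
So the transistor is saturated. With V_CE = 0.2 V, I_C = (V_CC − 0.2)/R_C = 13.8/2.7 = 5.11 mA.
Check: β·I_B = 32.7 mA > I_C = 5.11 mA, confirming saturation.

saturation; I_C ≈ 5.1 mA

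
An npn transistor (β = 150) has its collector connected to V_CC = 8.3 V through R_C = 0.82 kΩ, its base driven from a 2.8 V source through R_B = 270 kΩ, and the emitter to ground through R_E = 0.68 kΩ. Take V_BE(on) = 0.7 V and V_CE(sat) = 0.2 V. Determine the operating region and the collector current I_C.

active; I_C ≈ 0.85 mA

Assume active. Base-emitter loop: I_B = (V_BB − V_BE)/(R_B + (β+1)R_E) = (2.8 − 0.7)/(270 + 151×0.68) = 0.00563 mA.
I_C = β·I_B = 150×0.00563 = 0.845 mA.
V_CE = V_CC − I_C·R_C − I_E·R_E = 8.3 − 0.845×0.82 − 0.851×0.68 = 7.03 V > V_CE(sat), so the active-region assumption holds.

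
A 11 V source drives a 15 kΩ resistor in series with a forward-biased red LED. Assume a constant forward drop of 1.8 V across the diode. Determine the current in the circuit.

I ≈ 0.61 mA

KVL around the loop: 11 = V_D + I·R = 1.8 + I × 15 kΩ.
So I = (11 − 1.8) / 15 kΩ = 9.2 / 15 = 0.613 mA.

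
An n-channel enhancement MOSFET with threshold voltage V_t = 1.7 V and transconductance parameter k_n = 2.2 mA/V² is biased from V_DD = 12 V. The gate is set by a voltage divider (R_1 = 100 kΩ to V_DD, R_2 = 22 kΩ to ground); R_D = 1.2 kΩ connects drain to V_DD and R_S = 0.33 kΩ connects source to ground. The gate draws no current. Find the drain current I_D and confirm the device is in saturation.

V_G = V_DD·R_2/(R_1+R_2) = 12×22/122 = 2.16 V.
Assume saturation: I_D = (k_n/2)(V_GS − V_t)² with V_GS = V_G − I_D·R_S = 2.16 − 0.33·I_D.
Substituting gives 0.12·I_D² − 1.34·I_D + 0.237 = 0, with roots I_D = 0.18 or 11 mA.
The root I_D = 11 mA gives V_GS = -1.46 V ≤ V_t, so take I_D = 0.18 mA.
Then V_GS = 2.1 V and V_DS = V_DD − I_D(R_D+R_S) = 12 − 0.18×1.53 = 11.7 V.
Saturation requires V_DS ≥ V_GS − V_t = 0.405 V; 11.7 ≥ 0.405 ✓.

I_D ≈ 0.18 mA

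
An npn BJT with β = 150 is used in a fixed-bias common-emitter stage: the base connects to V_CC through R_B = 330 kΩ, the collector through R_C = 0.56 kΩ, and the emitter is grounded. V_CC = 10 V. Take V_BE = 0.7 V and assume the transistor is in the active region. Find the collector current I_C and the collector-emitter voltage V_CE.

I_C ≈ 4.2 mA, V_CE ≈ 7.6 V

Base loop: V_CC = I_B·R_B + V_BE, so I_B = (10 − 0.7)/330 kΩ = 0.0282 mA.
In the active region I_C = β·I_B = 150 × 0.0282 = 4.23 mA.
Collector loop: V_CE = V_CC − I_C·R_C = 10 − 4.23×0.56 = 7.63 V.
Since V_CE = 7.63 V > V_CE(sat) ≈ 0.2 V, the transistor is in the active region as assumed.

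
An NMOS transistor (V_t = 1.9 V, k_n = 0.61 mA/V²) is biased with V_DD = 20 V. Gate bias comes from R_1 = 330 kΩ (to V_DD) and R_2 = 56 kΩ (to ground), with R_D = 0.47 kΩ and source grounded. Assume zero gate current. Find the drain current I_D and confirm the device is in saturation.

V_G = V_DD·R_2/(R_1+R_2) = 20×56/386 = 2.9 V. With the source grounded, V_GS = V_G = 2.9 V.
Assume saturation: I_D = (k_n/2)(V_GS − V_t)² = (0.61/2)×(2.9 − 1.9)² = 0.305×1² = 0.306 mA.
V_DS = V_DD − I_D·R_D = 20 − 0.306×0.47 = 19.9 V.
Saturation requires V_DS ≥ V_GS − V_t = 1 V; 19.9 ≥ 1 ✓.

I_D ≈ 0.31 mA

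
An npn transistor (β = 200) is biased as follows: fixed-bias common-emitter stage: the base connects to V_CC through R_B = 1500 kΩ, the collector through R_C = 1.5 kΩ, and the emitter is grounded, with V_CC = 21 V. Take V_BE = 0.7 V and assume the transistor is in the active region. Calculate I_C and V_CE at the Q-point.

I_C ≈ 2.7 mA, V_CE ≈ 17 V

Base loop: V_CC = I_B·R_B + V_BE, so I_B = (21 − 0.7)/1500 kΩ = 0.0135 mA.
In the active region I_C = β·I_B = 200 × 0.0135 = 2.71 mA.
Collector loop: V_CE = V_CC − I_C·R_C = 21 − 2.71×1.5 = 16.9 V.
Since V_CE = 16.9 V > V_CE(sat) ≈ 0.2 V, the transistor is in the active region as assumed.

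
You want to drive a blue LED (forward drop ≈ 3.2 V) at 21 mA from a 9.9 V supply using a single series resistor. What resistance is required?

The resistor drops V_S − V_D = 9.9 − 3.2 = 6.7 V at 21 mA.
R = 6.7 V / 21 mA = 0.319 kΩ.

R ≈ 0.32 kΩ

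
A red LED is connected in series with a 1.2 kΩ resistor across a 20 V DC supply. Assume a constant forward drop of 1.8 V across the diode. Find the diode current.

KVL around the loop: 20 = V_D + I·R = 1.8 + I × 1.2 kΩ.
So I = (20 − 1.8) / 1.2 kΩ = 18.2 / 1.2 = 15.2 mA.

I ≈ 15 mA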